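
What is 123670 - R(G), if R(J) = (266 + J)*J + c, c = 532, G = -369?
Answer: 85131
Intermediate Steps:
R(J) = 532 + J*(266 + J) (R(J) = (266 + J)*J + 532 = J*(266 + J) + 532 = 532 + J*(266 + J))
123670 - R(G) = 123670 - (532 + (-369)² + 266*(-369)) = 123670 - (532 + 136161 - 98154) = 123670 - 1*38539 = 123670 - 38539 = 85131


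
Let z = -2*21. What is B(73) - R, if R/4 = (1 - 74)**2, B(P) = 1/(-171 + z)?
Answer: -4540309/213 ≈ -21316.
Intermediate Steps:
z = -42
B(P) = -1/213 (B(P) = 1/(-171 - 42) = 1/(-213) = -1/213)
R = 21316 (R = 4*(1 - 74)**2 = 4*(-73)**2 = 4*5329 = 21316)
B(73) - R = -1/213 - 1*21316 = -1/213 - 21316 = -4540309/213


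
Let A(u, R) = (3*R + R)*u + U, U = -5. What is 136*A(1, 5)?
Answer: 2040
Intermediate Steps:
A(u, R) = -5 + 4*R*u (A(u, R) = (3*R + R)*u - 5 = (4*R)*u - 5 = 4*R*u - 5 = -5 + 4*R*u)
136*A(1, 5) = 136*(-5 + 4*5*1) = 136*(-5 + 20) = 136*15 = 2040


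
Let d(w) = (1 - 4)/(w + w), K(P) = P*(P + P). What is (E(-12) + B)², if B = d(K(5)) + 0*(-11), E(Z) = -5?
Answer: 253009/10000 ≈ 25.301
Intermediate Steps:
K(P) = 2*P² (K(P) = P*(2*P) = 2*P²)
d(w) = -3/(2*w) (d(w) = -3*1/(2*w) = -3/(2*w))
B = -3/100 (B = -3/(2*(2*5²)) + 0*(-11) = -3/(2*(2*25)) + 0 = -3/2/50 + 0 = -3/2*1/50 + 0 = -3/100 + 0 = -3/100 ≈ -0.030000)
(E(-12) + B)² = (-5 - 3/100)² = (-503/100)² = 253009/10000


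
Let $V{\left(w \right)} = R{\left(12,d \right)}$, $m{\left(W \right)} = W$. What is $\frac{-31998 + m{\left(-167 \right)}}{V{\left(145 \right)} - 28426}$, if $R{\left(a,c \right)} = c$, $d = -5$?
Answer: $\frac{32165}{28431} \approx 1.1313$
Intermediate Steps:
$V{\left(w \right)} = -5$
$\frac{-31998 + m{\left(-167 \right)}}{V{\left(145 \right)} - 28426} = \frac{-31998 - 167}{-5 - 28426} = - \frac{32165}{-28431} = \left(-32165\right) \left(- \frac{1}{28431}\right) = \frac{32165}{28431}$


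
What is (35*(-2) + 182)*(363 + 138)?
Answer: 56112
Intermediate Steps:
(35*(-2) + 182)*(363 + 138) = (-70 + 182)*501 = 112*501 = 56112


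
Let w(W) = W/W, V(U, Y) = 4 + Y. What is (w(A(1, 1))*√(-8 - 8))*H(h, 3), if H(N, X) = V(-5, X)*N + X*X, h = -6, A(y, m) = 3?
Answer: -132*I ≈ -132.0*I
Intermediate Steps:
H(N, X) = X² + N*(4 + X) (H(N, X) = (4 + X)*N + X*X = N*(4 + X) + X² = X² + N*(4 + X))
w(W) = 1
(w(A(1, 1))*√(-8 - 8))*H(h, 3) = (1*√(-8 - 8))*(3² - 6*(4 + 3)) = (1*√(-16))*(9 - 6*7) = (1*(4*I))*(9 - 42) = (4*I)*(-33) = -132*I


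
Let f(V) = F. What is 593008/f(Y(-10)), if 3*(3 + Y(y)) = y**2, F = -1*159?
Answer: -593008/159 ≈ -3729.6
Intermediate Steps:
F = -159
Y(y) = -3 + y**2/3
f(V) = -159
593008/f(Y(-10)) = 593008/(-159) = 593008*(-1/159) = -593008/159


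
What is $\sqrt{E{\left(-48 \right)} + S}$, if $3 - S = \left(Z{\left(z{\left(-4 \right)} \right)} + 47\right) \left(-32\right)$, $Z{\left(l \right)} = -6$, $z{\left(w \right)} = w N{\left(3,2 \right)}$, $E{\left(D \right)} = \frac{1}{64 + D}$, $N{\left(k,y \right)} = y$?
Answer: $\frac{\sqrt{21041}}{4} \approx 36.264$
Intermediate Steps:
$z{\left(w \right)} = 2 w$ ($z{\left(w \right)} = w 2 = 2 w$)
$S = 1315$ ($S = 3 - \left(-6 + 47\right) \left(-32\right) = 3 - 41 \left(-32\right) = 3 - -1312 = 3 + 1312 = 1315$)
$\sqrt{E{\left(-48 \right)} + S} = \sqrt{\frac{1}{64 - 48} + 1315} = \sqrt{\frac{1}{16} + 1315} = \sqrt{\frac{21041}{16}} = \frac{\sqrt{21041}}{4}$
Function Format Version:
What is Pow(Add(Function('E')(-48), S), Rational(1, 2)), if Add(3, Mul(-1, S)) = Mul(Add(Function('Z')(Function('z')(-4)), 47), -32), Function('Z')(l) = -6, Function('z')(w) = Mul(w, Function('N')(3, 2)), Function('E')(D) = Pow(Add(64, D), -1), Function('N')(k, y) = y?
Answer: Mul(Rational(1, 4), Pow(21041, Rational(1, 2))) ≈ 36.264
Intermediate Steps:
Function('z')(w) = Mul(2, w) (Function('z')(w) = Mul(w, 2) = Mul(2, w))
S = 1315 (S = Add(3, Mul(-1, Mul(Add(-6, 47), -32))) = Add(3, Mul(-1, Mul(41, -32))) = Add(3, Mul(-1, -1312)) = Add(3, 1312) = 1315)
Pow(Add(Function('E')(-48), S), Rational(1, 2)) = Pow(Add(Pow(Add(64, -48), -1), 1315), Rational(1, 2)) = Pow(Add(Pow(16, -1), 1315), Rational(1, 2)) = Pow(Add(Rational(1, 16), 1315), Rational(1, 2)) = Pow(Rational(21041, 16), Rational(1, 2)) = Mul(Rational(1, 4), Pow(21041, Rational(1, 2)))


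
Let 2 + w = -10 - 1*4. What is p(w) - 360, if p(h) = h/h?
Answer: -359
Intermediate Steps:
w = -16 (w = -2 + (-10 - 1*4) = -2 + (-10 - 4) = -2 - 14 = -16)
p(h) = 1
p(w) - 360 = 1 - 360 = -359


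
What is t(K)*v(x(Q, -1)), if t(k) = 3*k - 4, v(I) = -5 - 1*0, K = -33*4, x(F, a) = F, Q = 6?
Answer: 2000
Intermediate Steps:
K = -132
v(I) = -5 (v(I) = -5 + 0 = -5)
t(k) = -4 + 3*k
t(K)*v(x(Q, -1)) = (-4 + 3*(-132))*(-5) = (-4 - 396)*(-5) = -400*(-5) = 2000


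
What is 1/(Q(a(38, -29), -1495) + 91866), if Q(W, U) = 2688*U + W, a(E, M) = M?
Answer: -1/3926723 ≈ -2.5467e-7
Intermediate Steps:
Q(W, U) = W + 2688*U
1/(Q(a(38, -29), -1495) + 91866) = 1/((-29 + 2688*(-1495)) + 91866) = 1/((-29 - 4018560) + 91866) = 1/(-4018589 + 91866) = 1/(-3926723) = -1/3926723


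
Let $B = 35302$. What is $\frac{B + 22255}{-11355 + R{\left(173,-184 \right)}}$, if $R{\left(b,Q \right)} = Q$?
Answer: $- \frac{57557}{11539} \approx -4.988$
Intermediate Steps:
$\frac{B + 22255}{-11355 + R{\left(173,-184 \right)}} = \frac{35302 + 22255}{-11355 - 184} = \frac{57557}{-11539} = 57557 \left(- \frac{1}{11539}\right) = - \frac{57557}{11539}$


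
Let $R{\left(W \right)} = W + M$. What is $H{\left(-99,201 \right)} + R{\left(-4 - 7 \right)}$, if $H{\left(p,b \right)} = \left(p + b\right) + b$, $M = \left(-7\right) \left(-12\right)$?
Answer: $376$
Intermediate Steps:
$M = 84$
$H{\left(p,b \right)} = p + 2 b$ ($H{\left(p,b \right)} = \left(b + p\right) + b = p + 2 b$)
$R{\left(W \right)} = 84 + W$ ($R{\left(W \right)} = W + 84 = 84 + W$)
$H{\left(-99,201 \right)} + R{\left(-4 - 7 \right)} = \left(-99 + 2 \cdot 201\right) + \left(84 - 11\right) = \left(-99 + 402\right) + \left(84 - 11\right) = 303 + \left(84 - 11\right) = 303 + 73 = 376$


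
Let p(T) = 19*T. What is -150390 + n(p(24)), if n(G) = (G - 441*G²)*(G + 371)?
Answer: -75835488030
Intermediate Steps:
n(G) = (371 + G)*(G - 441*G²) (n(G) = (G - 441*G²)*(371 + G) = (371 + G)*(G - 441*G²))
-150390 + n(p(24)) = -150390 + (19*24)*(371 - 3108590*24 - 441*(19*24)²) = -150390 + 456*(371 - 163610*456 - 441*456²) = -150390 + 456*(371 - 74606160 - 441*207936) = -150390 + 456*(371 - 74606160 - 91699776) = -150390 + 456*(-166305565) = -150390 - 75835337640 = -75835488030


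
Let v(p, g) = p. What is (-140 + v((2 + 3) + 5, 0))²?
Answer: 16900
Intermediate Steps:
(-140 + v((2 + 3) + 5, 0))² = (-140 + ((2 + 3) + 5))² = (-140 + (5 + 5))² = (-140 + 10)² = (-130)² = 16900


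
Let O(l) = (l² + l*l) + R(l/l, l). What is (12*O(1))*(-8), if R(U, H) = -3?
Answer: 96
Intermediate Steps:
O(l) = -3 + 2*l² (O(l) = (l² + l*l) - 3 = (l² + l²) - 3 = 2*l² - 3 = -3 + 2*l²)
(12*O(1))*(-8) = (12*(-3 + 2*1²))*(-8) = (12*(-3 + 2*1))*(-8) = (12*(-3 + 2))*(-8) = (12*(-1))*(-8) = -12*(-8) = 96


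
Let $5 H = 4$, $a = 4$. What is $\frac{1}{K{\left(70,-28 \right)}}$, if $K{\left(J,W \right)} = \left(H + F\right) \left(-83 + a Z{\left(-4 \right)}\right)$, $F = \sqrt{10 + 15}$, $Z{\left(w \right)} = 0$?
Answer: $- \frac{5}{2407} \approx -0.0020773$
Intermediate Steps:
$H = \frac{4}{5}$ ($H = \frac{1}{5} \cdot 4 = \frac{4}{5} \approx 0.8$)
$F = 5$ ($F = \sqrt{25} = 5$)
$K{\left(J,W \right)} = - \frac{2407}{5}$ ($K{\left(J,W \right)} = \left(\frac{4}{5} + 5\right) \left(-83 + 4 \cdot 0\right) = \frac{29 \left(-83 + 0\right)}{5} = \frac{29}{5} \left(-83\right) = - \frac{2407}{5}$)
$\frac{1}{K{\left(70,-28 \right)}} = \frac{1}{- \frac{2407}{5}} = - \frac{5}{2407}$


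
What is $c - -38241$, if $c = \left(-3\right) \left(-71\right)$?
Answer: $38454$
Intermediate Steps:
$c = 213$
$c - -38241 = 213 - -38241 = 213 + 38241 = 38454$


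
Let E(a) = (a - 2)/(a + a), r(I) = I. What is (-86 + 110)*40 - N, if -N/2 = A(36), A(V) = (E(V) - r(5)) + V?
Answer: 18413/18 ≈ 1022.9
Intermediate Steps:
E(a) = (-2 + a)/(2*a) (E(a) = (-2 + a)/((2*a)) = (-2 + a)*(1/(2*a)) = (-2 + a)/(2*a))
A(V) = -5 + V + (-2 + V)/(2*V) (A(V) = ((-2 + V)/(2*V) - 1*5) + V = ((-2 + V)/(2*V) - 5) + V = (-5 + (-2 + V)/(2*V)) + V = -5 + V + (-2 + V)/(2*V))
N = -1133/18 (N = -2*(-9/2 + 36 - 1/36) = -2*1133/36 = -1133/18 ≈ -62.944)
(-86 + 110)*40 - N = (-86 + 110)*40 - 1*(-1133/18) = 24*40 + 1133/18 = 960 + 1133/18 = 18413/18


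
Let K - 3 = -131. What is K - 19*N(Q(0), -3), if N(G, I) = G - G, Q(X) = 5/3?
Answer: -128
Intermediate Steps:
Q(X) = 5/3 (Q(X) = 5*(⅓) = 5/3)
N(G, I) = 0
K = -128 (K = 3 - 131 = -128)
K - 19*N(Q(0), -3) = -128 - 19*0 = -128 + 0 = -128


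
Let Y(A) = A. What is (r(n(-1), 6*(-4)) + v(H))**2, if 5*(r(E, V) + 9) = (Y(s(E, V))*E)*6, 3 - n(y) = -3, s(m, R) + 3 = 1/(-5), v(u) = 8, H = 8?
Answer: 361201/625 ≈ 577.92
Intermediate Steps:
s(m, R) = -16/5 (s(m, R) = -3 + 1/(-5) = -3 - 1/5 = -16/5)
n(y) = 6 (n(y) = 3 - 1*(-3) = 3 + 3 = 6)
r(E, V) = -9 - 96*E/25 (r(E, V) = -9 + (-16*E/5*6)/5 = -9 + (-96*E/5)/5 = -9 - 96*E/25)
(r(n(-1), 6*(-4)) + v(H))**2 = ((-9 - 96/25*6) + 8)**2 = ((-9 - 576/25) + 8)**2 = (-801/25 + 8)**2 = (-601/25)**2 = 361201/625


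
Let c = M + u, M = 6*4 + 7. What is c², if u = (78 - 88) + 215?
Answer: 55696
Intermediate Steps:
u = 205 (u = -10 + 215 = 205)
M = 31 (M = 24 + 7 = 31)
c = 236 (c = 31 + 205 = 236)
c² = 236² = 55696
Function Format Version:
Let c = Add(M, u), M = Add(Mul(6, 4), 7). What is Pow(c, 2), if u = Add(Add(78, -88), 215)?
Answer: 55696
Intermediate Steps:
u = 205 (u = Add(-10, 215) = 205)
M = 31 (M = Add(24, 7) = 31)
c = 236 (c = Add(31, 205) = 236)
Pow(c, 2) = Pow(236, 2) = 55696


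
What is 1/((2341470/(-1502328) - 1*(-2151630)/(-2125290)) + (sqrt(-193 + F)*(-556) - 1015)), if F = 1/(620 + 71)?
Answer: -221240005181233683704134892/13196997579292444342479434953651 + 524827951486785628857408*I*sqrt(10239238)/13196997579292444342479434953651 ≈ -1.6764e-5 + 0.00012726*I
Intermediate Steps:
F = 1/691 ≈ 0.0014472
1/((2341470/(-1502328) - 1*(-2151630)/(-2125290)) + (sqrt(-193 + F)*(-556) - 1015)) = 1/((2341470/(-1502328) - 1*(-2151630)/(-2125290)) + (sqrt(-193 + 1/691)*(-556) - 1015)) = 1/((2341470*(-1/1502328) + 2151630*(-1/2125290)) + (sqrt(-133362/691)*(-556) - 1015)) = 1/((-390245/250388 - 71721/70843) + ((3*I*sqrt(10239238)/691)*(-556) - 1015)) = 1/(-45604204283/17738237084 + (-1668*I*sqrt(10239238)/691 - 1015)) = 1/(-45604204283/17738237084 + (-1015 - 1668*I*sqrt(10239238)/691)) = 1/(-18049914844543/17738237084 - 1668*I*sqrt(10239238)/691)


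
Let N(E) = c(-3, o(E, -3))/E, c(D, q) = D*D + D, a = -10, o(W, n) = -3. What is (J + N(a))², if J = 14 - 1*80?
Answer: 110889/25 ≈ 4435.6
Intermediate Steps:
J = -66 (J = 14 - 80 = -66)
c(D, q) = D + D² (c(D, q) = D² + D = D + D²)
N(E) = 6/E (N(E) = (-3*(1 - 3))/E = (-3*(-2))/E = 6/E)
(J + N(a))² = (-66 + 6/(-10))² = (-66 + 6*(-⅒))² = (-66 - ⅗)² = (-333/5)² = 110889/25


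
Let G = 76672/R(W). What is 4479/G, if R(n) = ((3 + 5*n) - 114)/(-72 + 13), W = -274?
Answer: 6633399/4523648 ≈ 1.4664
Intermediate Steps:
R(n) = 111/59 - 5*n/59 (R(n) = (-111 + 5*n)/(-59) = (-111 + 5*n)*(-1/59) = 111/59 - 5*n/59)
G = 4523648/1481 (G = 76672/(111/59 - 5/59*(-274)) = 76672/(111/59 + 1370/59) = 76672/(1481/59) = 76672*(59/1481) = 4523648/1481 ≈ 3054.5)
4479/G = 4479/(4523648/1481) = 4479*(1481/4523648) = 6633399/4523648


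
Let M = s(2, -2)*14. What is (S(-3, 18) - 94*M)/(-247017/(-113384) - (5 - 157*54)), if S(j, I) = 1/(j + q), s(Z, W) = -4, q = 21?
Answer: 5371737076/8648546841 ≈ 0.62111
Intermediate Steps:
M = -56 (M = -4*14 = -56)
S(j, I) = 1/(21 + j) (S(j, I) = 1/(j + 21) = 1/(21 + j))
(S(-3, 18) - 94*M)/(-247017/(-113384) - (5 - 157*54)) = (1/(21 - 3) - 94*(-56))/(-247017/(-113384) - (5 - 157*54)) = (1/18 + 5264)/(-247017*(-1/113384) - (5 - 8478)) = (1/18 + 5264)/(247017/113384 - 1*(-8473)) = 94753/(18*(247017/113384 + 8473)) = 94753/(18*(960949649/113384)) = (94753/18)*(113384/960949649) = 5371737076/8648546841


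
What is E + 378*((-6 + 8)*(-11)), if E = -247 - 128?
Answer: -8691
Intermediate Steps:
E = -375
E + 378*((-6 + 8)*(-11)) = -375 + 378*((-6 + 8)*(-11)) = -375 + 378*(2*(-11)) = -375 + 378*(-22) = -375 - 8316 = -8691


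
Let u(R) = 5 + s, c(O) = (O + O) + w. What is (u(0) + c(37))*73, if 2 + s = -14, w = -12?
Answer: 3723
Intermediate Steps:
c(O) = -12 + 2*O (c(O) = (O + O) - 12 = 2*O - 12 = -12 + 2*O)
s = -16 (s = -2 - 14 = -16)
u(R) = -11 (u(R) = 5 - 16 = -11)
(u(0) + c(37))*73 = (-11 + (-12 + 2*37))*73 = (-11 + (-12 + 74))*73 = (-11 + 62)*73 = 51*73 = 3723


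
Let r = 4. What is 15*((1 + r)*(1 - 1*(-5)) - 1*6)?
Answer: 360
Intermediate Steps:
15*((1 + r)*(1 - 1*(-5)) - 1*6) = 15*((1 + 4)*(1 - 1*(-5)) - 1*6) = 15*(5*(1 + 5) - 6) = 15*(5*6 - 6) = 15*(30 - 6) = 15*24 = 360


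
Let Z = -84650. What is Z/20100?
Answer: -1693/402 ≈ -4.2114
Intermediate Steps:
Z/20100 = -84650/20100 = -84650*1/20100 = -1693/402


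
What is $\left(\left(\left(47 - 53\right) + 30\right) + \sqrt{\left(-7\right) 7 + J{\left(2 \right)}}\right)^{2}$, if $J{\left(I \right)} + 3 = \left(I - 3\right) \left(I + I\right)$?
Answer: $520 + 96 i \sqrt{14} \approx 520.0 + 359.2 i$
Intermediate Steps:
$J{\left(I \right)} = -3 + 2 I \left(-3 + I\right)$ ($J{\left(I \right)} = -3 + \left(I - 3\right) \left(I + I\right) = -3 + \left(-3 + I\right) 2 I = -3 + 2 I \left(-3 + I\right)$)
$\left(\left(\left(47 - 53\right) + 30\right) + \sqrt{\left(-7\right) 7 + J{\left(2 \right)}}\right)^{2} = \left(\left(\left(47 - 53\right) + 30\right) + \sqrt{\left(-7\right) 7 - \left(15 - 8\right)}\right)^{2} = \left(\left(-6 + 30\right) + \sqrt{-49 - 7}\right)^{2} = \left(24 + \sqrt{-49 - 7}\right)^{2} = \left(24 + \sqrt{-56}\right)^{2} = \left(24 + 2 i \sqrt{14}\right)^{2}$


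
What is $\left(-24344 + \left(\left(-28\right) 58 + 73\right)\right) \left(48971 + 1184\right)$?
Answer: $-1298763725$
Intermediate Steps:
$\left(-24344 + \left(\left(-28\right) 58 + 73\right)\right) \left(48971 + 1184\right) = \left(-24344 + \left(-1624 + 73\right)\right) 50155 = \left(-24344 - 1551\right) 50155 = \left(-25895\right) 50155 = -1298763725$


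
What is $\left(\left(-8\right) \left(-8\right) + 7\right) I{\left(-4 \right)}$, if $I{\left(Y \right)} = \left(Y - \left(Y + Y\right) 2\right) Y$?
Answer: $-3408$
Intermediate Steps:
$I{\left(Y \right)} = - 3 Y^{2}$ ($I{\left(Y \right)} = \left(Y - 2 Y 2\right) Y = \left(Y - 4 Y\right) Y = - 3 Y Y = - 3 Y^{2}$)
$\left(\left(-8\right) \left(-8\right) + 7\right) I{\left(-4 \right)} = \left(\left(-8\right) \left(-8\right) + 7\right) \left(- 3 \left(-4\right)^{2}\right) = \left(64 + 7\right) \left(\left(-3\right) 16\right) = 71 \left(-48\right) = -3408$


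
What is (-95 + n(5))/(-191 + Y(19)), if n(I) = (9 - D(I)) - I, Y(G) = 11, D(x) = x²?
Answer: 29/45 ≈ 0.64444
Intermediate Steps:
n(I) = 9 - I - I² (n(I) = (9 - I²) - I = 9 - I - I²)
(-95 + n(5))/(-191 + Y(19)) = (-95 + (9 - 1*5 - 1*5²))/(-191 + 11) = (-95 + (9 - 5 - 1*25))/(-180) = (-95 + (9 - 5 - 25))*(-1/180) = (-95 - 21)*(-1/180) = -116*(-1/180) = 29/45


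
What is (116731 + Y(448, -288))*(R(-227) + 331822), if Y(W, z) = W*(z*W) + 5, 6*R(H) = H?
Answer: -19139306746880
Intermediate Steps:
R(H) = H/6
Y(W, z) = 5 + z*W**2 (Y(W, z) = W*(W*z) + 5 = z*W**2 + 5 = 5 + z*W**2)
(116731 + Y(448, -288))*(R(-227) + 331822) = (116731 + (5 - 288*448**2))*((1/6)*(-227) + 331822) = (116731 + (5 - 288*200704))*(-227/6 + 331822) = (116731 + (5 - 57802752))*(1990705/6) = (116731 - 57802747)*(1990705/6) = -57686016*1990705/6 = -19139306746880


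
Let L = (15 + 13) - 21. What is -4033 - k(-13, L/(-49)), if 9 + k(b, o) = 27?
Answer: -4051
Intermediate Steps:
L = 7 (L = 28 - 21 = 7)
k(b, o) = 18 (k(b, o) = -9 + 27 = 18)
-4033 - k(-13, L/(-49)) = -4033 - 1*18 = -4033 - 18 = -4051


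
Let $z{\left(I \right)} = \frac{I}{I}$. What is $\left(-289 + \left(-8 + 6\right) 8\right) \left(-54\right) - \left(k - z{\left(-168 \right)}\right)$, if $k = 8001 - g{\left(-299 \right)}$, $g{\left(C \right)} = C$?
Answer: $8171$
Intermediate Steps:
$z{\left(I \right)} = 1$
$k = 8300$ ($k = 8001 - -299 = 8001 + 299 = 8300$)
$\left(-289 + \left(-8 + 6\right) 8\right) \left(-54\right) - \left(k - z{\left(-168 \right)}\right) = \left(-289 + \left(-8 + 6\right) 8\right) \left(-54\right) + \left(1 - 8300\right) = \left(-289 - 16\right) \left(-54\right) + \left(1 - 8300\right) = \left(-289 - 16\right) \left(-54\right) - 8299 = \left(-305\right) \left(-54\right) - 8299 = 16470 - 8299 = 8171$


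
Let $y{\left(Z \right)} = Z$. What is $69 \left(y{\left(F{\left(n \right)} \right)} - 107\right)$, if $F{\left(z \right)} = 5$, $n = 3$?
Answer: $-7038$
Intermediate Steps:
$69 \left(y{\left(F{\left(n \right)} \right)} - 107\right) = 69 \left(5 - 107\right) = 69 \left(-102\right) = -7038$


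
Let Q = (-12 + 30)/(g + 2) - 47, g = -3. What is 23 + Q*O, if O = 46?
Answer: -2967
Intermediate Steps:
Q = -65 (Q = (-12 + 30)/(-3 + 2) - 47 = 18/(-1) - 47 = 18*(-1) - 47 = -18 - 47 = -65)
23 + Q*O = 23 - 65*46 = 23 - 2990 = -2967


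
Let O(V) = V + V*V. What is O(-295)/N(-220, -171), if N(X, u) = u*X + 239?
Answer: 86730/37859 ≈ 2.2909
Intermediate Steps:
N(X, u) = 239 + X*u (N(X, u) = X*u + 239 = 239 + X*u)
O(V) = V + V²
O(-295)/N(-220, -171) = (-295*(1 - 295))/(239 - 220*(-171)) = (-295*(-294))/(239 + 37620) = 86730/37859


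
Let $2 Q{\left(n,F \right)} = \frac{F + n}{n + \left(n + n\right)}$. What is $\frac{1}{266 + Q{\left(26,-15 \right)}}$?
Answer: $\frac{156}{41507} \approx 0.0037584$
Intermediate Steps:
$Q{\left(n,F \right)} = \frac{F + n}{6 n}$ ($Q{\left(n,F \right)} = \frac{\left(F + n\right) \frac{1}{n + \left(n + n\right)}}{2} = \frac{\left(F + n\right) \frac{1}{n + 2 n}}{2} = \frac{\left(F + n\right) \frac{1}{3 n}}{2} = \frac{\frac{1}{3} \frac{1}{n} \left(F + n\right)}{2} = \frac{F + n}{6 n}$)
$\frac{1}{266 + Q{\left(26,-15 \right)}} = \frac{1}{266 + \frac{-15 + 26}{6 \cdot 26}} = \frac{1}{266 + \frac{1}{6} \cdot \frac{1}{26} \cdot 11} = \frac{1}{266 + \frac{11}{156}} = \frac{1}{\frac{41507}{156}} = \frac{156}{41507}$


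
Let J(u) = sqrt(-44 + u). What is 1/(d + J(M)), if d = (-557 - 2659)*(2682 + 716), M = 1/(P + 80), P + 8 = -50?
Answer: -240415296/2627250661399495 - I*sqrt(21274)/2627250661399495 ≈ -9.1508e-8 - 5.5517e-14*I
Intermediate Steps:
P = -58 (P = -8 - 50 = -58)
M = 1/22 (M = 1/(-58 + 80) = 1/22 ≈ 0.045455)
d = -10927968 (d = -3216*3398 = -10927968)
1/(d + J(M)) = 1/(-10927968 + sqrt(-44 + 1/22)) = 1/(-10927968 + sqrt(-967/22)) = 1/(-10927968 + I*sqrt(21274)/22)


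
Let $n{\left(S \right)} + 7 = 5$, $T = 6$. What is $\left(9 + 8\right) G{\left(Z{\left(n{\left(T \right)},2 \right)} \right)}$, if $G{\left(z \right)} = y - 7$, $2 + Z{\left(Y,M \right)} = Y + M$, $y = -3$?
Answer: $-170$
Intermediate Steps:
$n{\left(S \right)} = -2$ ($n{\left(S \right)} = -7 + 5 = -2$)
$Z{\left(Y,M \right)} = -2 + M + Y$ ($Z{\left(Y,M \right)} = -2 + \left(Y + M\right) = -2 + \left(M + Y\right) = -2 + M + Y$)
$G{\left(z \right)} = -10$ ($G{\left(z \right)} = -3 - 7 = -10$)
$\left(9 + 8\right) G{\left(Z{\left(n{\left(T \right)},2 \right)} \right)} = \left(9 + 8\right) \left(-10\right) = 17 \left(-10\right) = -170$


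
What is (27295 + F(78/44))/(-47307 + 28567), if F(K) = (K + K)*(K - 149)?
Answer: -6479069/4535080 ≈ -1.4287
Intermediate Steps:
F(K) = 2*K*(-149 + K) (F(K) = (2*K)*(-149 + K) = 2*K*(-149 + K))
(27295 + F(78/44))/(-47307 + 28567) = (27295 + 2*(78/44)*(-149 + 78/44))/(-47307 + 28567) = (27295 + 2*(78*(1/44))*(-149 + 78*(1/44)))/(-18740) = (27295 + 2*(39/22)*(-149 + 39/22))*(-1/18740) = (27295 + 2*(39/22)*(-3239/22))*(-1/18740) = (27295 - 126321/242)*(-1/18740) = (6479069/242)*(-1/18740) = -6479069/4535080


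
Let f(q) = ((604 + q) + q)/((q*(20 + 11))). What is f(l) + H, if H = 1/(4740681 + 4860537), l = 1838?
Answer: 20546635009/273529099602 ≈ 0.075117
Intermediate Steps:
H = 1/9601218 ≈ 1.0415e-7
f(q) = (604 + 2*q)/(31*q) (f(q) = (604 + 2*q)/((q*31)) = (604 + 2*q)/((31*q)) = (604 + 2*q)*(1/(31*q)) = (604 + 2*q)/(31*q))
f(l) + H = (2/31)*(302 + 1838)/1838 + 1/9601218 = (2/31)*(1/1838)*2140 + 1/9601218 = 2140/28489 + 1/9601218 = 20546635009/273529099602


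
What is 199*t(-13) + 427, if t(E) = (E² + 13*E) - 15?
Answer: -2558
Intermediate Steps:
t(E) = -15 + E² + 13*E
199*t(-13) + 427 = 199*(-15 + (-13)² + 13*(-13)) + 427 = 199*(-15 + 169 - 169) + 427 = 199*(-15) + 427 = -2985 + 427 = -2558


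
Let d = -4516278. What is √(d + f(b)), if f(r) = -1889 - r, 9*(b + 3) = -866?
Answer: I*√40662610/3 ≈ 2125.6*I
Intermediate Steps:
b = -893/9 (b = -3 + (⅑)*(-866) = -3 - 866/9 = -893/9 ≈ -99.222)
√(d + f(b)) = √(-4516278 + (-1889 - 1*(-893/9))) = √(-4516278 + (-1889 + 893/9)) = √(-4516278 - 16108/9) = √(-40662610/9) = I*√40662610/3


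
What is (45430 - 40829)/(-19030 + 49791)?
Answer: 4601/30761 ≈ 0.14957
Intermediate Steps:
(45430 - 40829)/(-19030 + 49791) = 4601/30761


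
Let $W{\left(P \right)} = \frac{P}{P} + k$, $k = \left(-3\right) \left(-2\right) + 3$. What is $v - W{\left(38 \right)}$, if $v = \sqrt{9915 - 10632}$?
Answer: $-10 + i \sqrt{717} \approx -10.0 + 26.777 i$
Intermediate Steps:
$v = i \sqrt{717}$ ($v = \sqrt{-717} = i \sqrt{717} \approx 26.777 i$)
$k = 9$ ($k = 6 + 3 = 9$)
$W{\left(P \right)} = 10$ ($W{\left(P \right)} = \frac{P}{P} + 9 = 1 + 9 = 10$)
$v - W{\left(38 \right)} = i \sqrt{717} - 10 = -10 + i \sqrt{717}$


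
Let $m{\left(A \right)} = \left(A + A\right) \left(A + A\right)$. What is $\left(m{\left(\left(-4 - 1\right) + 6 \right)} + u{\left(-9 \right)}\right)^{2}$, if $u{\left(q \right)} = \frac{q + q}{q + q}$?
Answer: $25$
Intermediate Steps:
$u{\left(q \right)} = 1$ ($u{\left(q \right)} = \frac{2 q}{2 q} = 2 q \frac{1}{2 q} = 1$)
$m{\left(A \right)} = 4 A^{2}$ ($m{\left(A \right)} = 2 A 2 A = 4 A^{2}$)
$\left(m{\left(\left(-4 - 1\right) + 6 \right)} + u{\left(-9 \right)}\right)^{2} = \left(4 \left(\left(-4 - 1\right) + 6\right)^{2} + 1\right)^{2} = \left(4 \left(-5 + 6\right)^{2} + 1\right)^{2} = \left(4 \cdot 1^{2} + 1\right)^{2} = \left(4 \cdot 1 + 1\right)^{2} = \left(4 + 1\right)^{2} = 5^{2} = 25$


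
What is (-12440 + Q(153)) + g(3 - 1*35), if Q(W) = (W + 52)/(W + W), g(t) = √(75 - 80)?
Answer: -3806435/306 + I*√5 ≈ -12439.0 + 2.2361*I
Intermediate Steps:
g(t) = I*√5 (g(t) = √(-5) = I*√5)
Q(W) = (52 + W)/(2*W) (Q(W) = (52 + W)/((2*W)) = (52 + W)*(1/(2*W)) = (52 + W)/(2*W))
(-12440 + Q(153)) + g(3 - 1*35) = (-12440 + (½)*(52 + 153)/153) + I*√5 = (-12440 + (½)*(1/153)*205) + I*√5 = (-12440 + 205/306) + I*√5 = -3806435/306 + I*√5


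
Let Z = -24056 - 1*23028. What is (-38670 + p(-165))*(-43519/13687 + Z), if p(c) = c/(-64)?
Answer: 1594909834390305/875968 ≈ 1.8207e+9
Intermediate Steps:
Z = -47084 (Z = -24056 - 23028 = -47084)
p(c) = -c/64 (p(c) = c*(-1/64) = -c/64)
(-38670 + p(-165))*(-43519/13687 + Z) = (-38670 - 1/64*(-165))*(-43519/13687 - 47084) = (-38670 + 165/64)*(-43519*1/13687 - 47084) = -2474715*(-43519/13687 - 47084)/64 = -2474715/64*(-644482227/13687) = 1594909834390305/875968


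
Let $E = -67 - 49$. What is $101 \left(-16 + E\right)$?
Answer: $-13332$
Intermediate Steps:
$E = -116$ ($E = -67 - 49 = -116$)
$101 \left(-16 + E\right) = 101 \left(-16 - 116\right) = 101 \left(-132\right) = -13332$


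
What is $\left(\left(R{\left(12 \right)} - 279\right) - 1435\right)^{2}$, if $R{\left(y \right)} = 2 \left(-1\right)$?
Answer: $2944656$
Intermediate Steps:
$R{\left(y \right)} = -2$
$\left(\left(R{\left(12 \right)} - 279\right) - 1435\right)^{2} = \left(\left(-2 - 279\right) - 1435\right)^{2} = \left(-281 - 1435\right)^{2} = \left(-1716\right)^{2} = 2944656$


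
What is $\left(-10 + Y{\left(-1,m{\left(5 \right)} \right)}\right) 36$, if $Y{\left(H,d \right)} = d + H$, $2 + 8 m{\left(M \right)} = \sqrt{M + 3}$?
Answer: $-405 + 9 \sqrt{2} \approx -392.27$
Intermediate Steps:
$m{\left(M \right)} = - \frac{1}{4} + \frac{\sqrt{3 + M}}{8}$ ($m{\left(M \right)} = - \frac{1}{4} + \frac{\sqrt{M + 3}}{8} = - \frac{1}{4} + \frac{\sqrt{3 + M}}{8}$)
$Y{\left(H,d \right)} = H + d$
$\left(-10 + Y{\left(-1,m{\left(5 \right)} \right)}\right) 36 = \left(-10 - \left(\frac{5}{4} - \frac{\sqrt{3 + 5}}{8}\right)\right) 36 = \left(-10 - \left(\frac{5}{4} - \frac{\sqrt{2}}{4}\right)\right) 36 = \left(- \frac{45}{4} + \frac{\sqrt{2}}{4}\right) 36 = -405 + 9 \sqrt{2}$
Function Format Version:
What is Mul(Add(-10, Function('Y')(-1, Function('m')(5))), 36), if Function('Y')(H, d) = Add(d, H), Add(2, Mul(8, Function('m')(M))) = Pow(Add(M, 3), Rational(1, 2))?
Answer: Add(-405, Mul(9, Pow(2, Rational(1, 2)))) ≈ -392.27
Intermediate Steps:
Function('m')(M) = Add(Rational(-1, 4), Mul(Rational(1, 8), Pow(Add(3, M), Rational(1, 2)))) (Function('m')(M) = Add(Rational(-1, 4), Mul(Rational(1, 8), Pow(Add(M, 3), Rational(1, 2)))) = Add(Rational(-1, 4), Mul(Rational(1, 8), Pow(Add(3, M), Rational(1, 2)))))
Function('Y')(H, d) = Add(H, d)
Mul(Add(-10, Function('Y')(-1, Function('m')(5))), 36) = Mul(Add(-10, Add(-1, Add(Rational(-1, 4), Mul(Rational(1, 8), Pow(Add(3, 5), Rational(1, 2)))))), 36) = Mul(Add(-10, Add(-1, Add(Rational(-1, 4), Mul(Rational(1, 8), Pow(8, Rational(1, 2)))))), 36) = Mul(Add(-10, Add(-1, Add(Rational(-1, 4), Mul(Rational(1, 8), Mul(2, Pow(2, Rational(1, 2))))))), 36) = Mul(Add(-10, Add(-1, Add(Rational(-1, 4), Mul(Rational(1, 4), Pow(2, Rational(1, 2)))))), 36) = Mul(Add(-10, Add(Rational(-5, 4), Mul(Rational(1, 4), Pow(2, Rational(1, 2))))), 36) = Mul(Add(Rational(-45, 4), Mul(Rational(1, 4), Pow(2, Rational(1, 2)))), 36) = Add(-405, Mul(9, Pow(2, Rational(1, 2))))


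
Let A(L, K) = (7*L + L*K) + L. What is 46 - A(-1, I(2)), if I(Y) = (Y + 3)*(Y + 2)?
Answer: 74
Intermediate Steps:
I(Y) = (2 + Y)*(3 + Y) (I(Y) = (3 + Y)*(2 + Y) = (2 + Y)*(3 + Y))
A(L, K) = 8*L + K*L (A(L, K) = (7*L + K*L) + L = 8*L + K*L)
46 - A(-1, I(2)) = 46 - (-1)*(8 + (6 + 2² + 5*2)) = 46 - (-1)*(8 + (6 + 4 + 10)) = 46 - (-1)*(8 + 20) = 46 - (-1)*28 = 46 - 1*(-28) = 46 + 28 = 74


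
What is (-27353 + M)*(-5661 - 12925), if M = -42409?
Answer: 1296596532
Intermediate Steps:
(-27353 + M)*(-5661 - 12925) = (-27353 - 42409)*(-5661 - 12925) = -69762*(-18586) = 1296596532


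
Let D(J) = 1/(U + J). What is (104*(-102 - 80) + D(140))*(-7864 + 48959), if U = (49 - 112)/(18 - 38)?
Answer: -2226972734180/2863 ≈ -7.7785e+8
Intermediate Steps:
U = 63/20 (U = -63/(-20) = -63*(-1/20) = 63/20 ≈ 3.1500)
D(J) = 1/(63/20 + J)
(104*(-102 - 80) + D(140))*(-7864 + 48959) = (104*(-102 - 80) + 20/(63 + 20*140))*(-7864 + 48959) = (104*(-182) + 20/(63 + 2800))*41095 = (-18928 + 20/2863)*41095 = -54190844/2863*41095 = -2226972734180/2863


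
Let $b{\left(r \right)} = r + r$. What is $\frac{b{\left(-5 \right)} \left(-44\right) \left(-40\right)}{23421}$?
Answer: $- \frac{17600}{23421} \approx -0.75146$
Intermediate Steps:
$b{\left(r \right)} = 2 r$
$\frac{b{\left(-5 \right)} \left(-44\right) \left(-40\right)}{23421} = \frac{2 \left(-5\right) \left(-44\right) \left(-40\right)}{23421} = \left(-10\right) \left(-44\right) \left(-40\right) \frac{1}{23421} = 440 \left(-40\right) \frac{1}{23421} = \left(-17600\right) \frac{1}{23421} = - \frac{17600}{23421}$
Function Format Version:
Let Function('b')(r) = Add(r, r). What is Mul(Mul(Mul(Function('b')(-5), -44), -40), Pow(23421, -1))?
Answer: Rational(-17600, 23421) ≈ -0.75146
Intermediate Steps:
Function('b')(r) = Mul(2, r)
Mul(Mul(Mul(Function('b')(-5), -44), -40), Pow(23421, -1)) = Mul(Mul(Mul(Mul(2, -5), -44), -40), Pow(23421, -1)) = Mul(Mul(Mul(-10, -44), -40), Rational(1, 23421)) = Mul(Mul(440, -40), Rational(1, 23421)) = Mul(-17600, Rational(1, 23421)) = Rational(-17600, 23421)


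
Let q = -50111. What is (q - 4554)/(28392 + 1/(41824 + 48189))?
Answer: -4920560645/2555649097 ≈ -1.9254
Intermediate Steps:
(q - 4554)/(28392 + 1/(41824 + 48189)) = (-50111 - 4554)/(28392 + 1/(41824 + 48189)) = -54665/(28392 + 1/90013) = -54665/2555649097/90013 = -54665*90013/2555649097 = -4920560645/2555649097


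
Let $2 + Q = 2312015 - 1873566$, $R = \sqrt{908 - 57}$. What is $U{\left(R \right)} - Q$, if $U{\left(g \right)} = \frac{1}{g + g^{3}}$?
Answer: $-438447 + \frac{\sqrt{851}}{725052} \approx -4.3845 \cdot 10^{5}$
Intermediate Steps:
$R = \sqrt{851} \approx 29.172$
$Q = 438447$ ($Q = -2 + \left(2312015 - 1873566\right) = -2 + 438449 = 438447$)
$U{\left(R \right)} - Q = \frac{1}{\sqrt{851} + \left(\sqrt{851}\right)^{3}} - 438447 = \frac{1}{\sqrt{851} + 851 \sqrt{851}} - 438447 = \frac{1}{852 \sqrt{851}} - 438447 = \frac{\sqrt{851}}{725052} - 438447 = -438447 + \frac{\sqrt{851}}{725052}$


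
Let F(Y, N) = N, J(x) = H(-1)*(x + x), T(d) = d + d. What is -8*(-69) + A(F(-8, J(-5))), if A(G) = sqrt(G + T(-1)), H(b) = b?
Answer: 552 + 2*sqrt(2) ≈ 554.83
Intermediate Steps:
T(d) = 2*d
J(x) = -2*x (J(x) = -(x + x) = -2*x)
A(G) = sqrt(-2 + G) (A(G) = sqrt(G + 2*(-1)) = sqrt(G - 2) = sqrt(-2 + G))
-8*(-69) + A(F(-8, J(-5))) = -8*(-69) + sqrt(-2 - 2*(-5)) = 552 + sqrt(-2 + 10) = 552 + sqrt(8) = 552 + 2*sqrt(2)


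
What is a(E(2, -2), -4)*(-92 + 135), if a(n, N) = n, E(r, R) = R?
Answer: -86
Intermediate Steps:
a(E(2, -2), -4)*(-92 + 135) = -2*(-92 + 135) = -2*43 = -86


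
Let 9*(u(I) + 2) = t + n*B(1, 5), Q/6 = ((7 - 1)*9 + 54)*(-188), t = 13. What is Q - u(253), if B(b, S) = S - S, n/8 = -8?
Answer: -1096411/9 ≈ -1.2182e+5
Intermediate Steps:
n = -64 (n = 8*(-8) = -64)
B(b, S) = 0
Q = -121824 (Q = 6*(((7 - 1)*9 + 54)*(-188)) = 6*((6*9 + 54)*(-188)) = 6*((54 + 54)*(-188)) = 6*(108*(-188)) = 6*(-20304) = -121824)
u(I) = -5/9 (u(I) = -2 + (13 - 64*0)/9 = -2 + (13 + 0)/9 = -2 + (1/9)*13 = -2 + 13/9 = -5/9)
Q - u(253) = -121824 - 1*(-5/9) = -121824 + 5/9 = -1096411/9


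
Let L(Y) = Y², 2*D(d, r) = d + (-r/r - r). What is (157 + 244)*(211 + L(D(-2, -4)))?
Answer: 338845/4 ≈ 84711.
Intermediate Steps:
D(d, r) = -½ + d/2 - r/2 (D(d, r) = (d + (-r/r - r))/2 = (d + (-1*1 - r))/2 = (d + (-1 - r))/2 = (-1 + d - r)/2 = -½ + d/2 - r/2)
(157 + 244)*(211 + L(D(-2, -4))) = (157 + 244)*(211 + (-½ + (½)*(-2) - ½*(-4))²) = 401*(211 + (-½ - 1 + 2)²) = 401*(211 + (½)²) = 401*(211 + ¼) = 401*(845/4) = 338845/4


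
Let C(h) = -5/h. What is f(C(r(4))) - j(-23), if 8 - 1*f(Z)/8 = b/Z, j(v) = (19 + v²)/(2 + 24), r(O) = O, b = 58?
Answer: 26918/65 ≈ 414.12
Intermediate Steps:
j(v) = 19/26 + v²/26 (j(v) = (19 + v²)/26 = (19 + v²)*(1/26) = 19/26 + v²/26)
f(Z) = 64 - 464/Z
f(C(r(4))) - j(-23) = (64 - 464/((-5/4))) - (19/26 + (1/26)*(-23)²) = (64 - 464/((-5*¼))) - (19/26 + (1/26)*529) = (64 - 464/(-5/4)) - (19/26 + 529/26) = (64 - 464*(-⅘)) - 1*274/13 = (64 + 1856/5) - 274/13 = 2176/5 - 274/13 = 26918/65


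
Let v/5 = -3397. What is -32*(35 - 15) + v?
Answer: -17625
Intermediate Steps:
v = -16985 (v = 5*(-3397) = -16985)
-32*(35 - 15) + v = -32*(35 - 15) - 16985 = -32*20 - 16985 = -640 - 16985 = -17625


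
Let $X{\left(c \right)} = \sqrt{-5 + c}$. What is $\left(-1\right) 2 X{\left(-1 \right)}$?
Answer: $- 2 i \sqrt{6} \approx - 4.899 i$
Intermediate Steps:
$\left(-1\right) 2 X{\left(-1 \right)} = \left(-1\right) 2 \sqrt{-5 - 1} = - 2 \sqrt{-6} = - 2 i \sqrt{6}$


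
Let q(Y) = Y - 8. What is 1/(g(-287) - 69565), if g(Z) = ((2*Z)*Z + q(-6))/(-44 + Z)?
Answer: -331/23190739 ≈ -1.4273e-5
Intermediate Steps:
q(Y) = -8 + Y
g(Z) = (-14 + 2*Z²)/(-44 + Z) (g(Z) = ((2*Z)*Z + (-8 - 6))/(-44 + Z) = (2*Z² - 14)/(-44 + Z) = (-14 + 2*Z²)/(-44 + Z))
1/(g(-287) - 69565) = 1/(2*(-7 + (-287)²)/(-44 - 287) - 69565) = 1/(2*(-7 + 82369)/(-331) - 69565) = 1/(2*(-1/331)*82362 - 69565) = 1/(-164724/331 - 69565) = 1/(-23190739/331) = -331/23190739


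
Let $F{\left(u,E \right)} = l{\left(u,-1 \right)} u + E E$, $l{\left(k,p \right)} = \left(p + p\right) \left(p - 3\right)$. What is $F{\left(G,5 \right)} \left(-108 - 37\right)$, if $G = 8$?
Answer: $-12905$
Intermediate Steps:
$l{\left(k,p \right)} = 2 p \left(-3 + p\right)$
$F{\left(u,E \right)} = E^{2} + 8 u$ ($F{\left(u,E \right)} = 2 \left(-1\right) \left(-3 - 1\right) u + E E = 2 \left(-1\right) \left(-4\right) u + E^{2} = 8 u + E^{2} = E^{2} + 8 u$)
$F{\left(G,5 \right)} \left(-108 - 37\right) = \left(5^{2} + 8 \cdot 8\right) \left(-108 - 37\right) = \left(25 + 64\right) \left(-145\right) = 89 \left(-145\right) = -12905$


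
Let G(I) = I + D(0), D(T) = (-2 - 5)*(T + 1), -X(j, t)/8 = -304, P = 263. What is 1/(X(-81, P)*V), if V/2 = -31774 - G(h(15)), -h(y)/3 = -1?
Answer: -1/154529280 ≈ -6.4713e-9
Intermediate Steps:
h(y) = 3 (h(y) = -3*(-1) = 3)
X(j, t) = 2432 (X(j, t) = -8*(-304) = 2432)
D(T) = -7 - 7*T (D(T) = -7*(1 + T) = -7 - 7*T)
G(I) = -7 + I (G(I) = I + (-7 - 7*0) = I + (-7 + 0) = I - 7 = -7 + I)
V = -63540 (V = 2*(-31774 - (-7 + 3)) = 2*(-31774 - 1*(-4)) = 2*(-31774 + 4) = 2*(-31770) = -63540)
1/(X(-81, P)*V) = 1/(2432*(-63540)) = (1/2432)*(-1/63540) = -1/154529280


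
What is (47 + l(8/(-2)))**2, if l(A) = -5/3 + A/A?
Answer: 19321/9 ≈ 2146.8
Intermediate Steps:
l(A) = -2/3 (l(A) = -5*1/3 + 1 = -5/3 + 1 = -2/3)
(47 + l(8/(-2)))**2 = (47 - 2/3)**2 = (139/3)**2 = 19321/9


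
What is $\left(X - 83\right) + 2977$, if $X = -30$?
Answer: $2864$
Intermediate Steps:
$\left(X - 83\right) + 2977 = \left(-30 - 83\right) + 2977 = -113 + 2977 = 2864$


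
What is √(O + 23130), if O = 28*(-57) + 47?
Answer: √21581 ≈ 146.90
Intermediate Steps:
O = -1549 (O = -1596 + 47 = -1549)
√(O + 23130) = √(-1549 + 23130) = √21581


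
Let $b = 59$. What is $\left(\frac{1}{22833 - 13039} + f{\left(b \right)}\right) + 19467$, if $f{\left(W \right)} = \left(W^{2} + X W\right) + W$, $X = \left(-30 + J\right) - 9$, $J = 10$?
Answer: $\frac{208573025}{9794} \approx 21296.0$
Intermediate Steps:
$X = -29$ ($X = \left(-30 + 10\right) - 9 = -20 - 9 = -29$)
$f{\left(W \right)} = W^{2} - 28 W$ ($f{\left(W \right)} = \left(W^{2} - 29 W\right) + W = W^{2} - 28 W$)
$\left(\frac{1}{22833 - 13039} + f{\left(b \right)}\right) + 19467 = \left(\frac{1}{22833 - 13039} + 59 \left(-28 + 59\right)\right) + 19467 = \left(\frac{1}{9794} + 59 \cdot 31\right) + 19467 = \left(\frac{1}{9794} + 1829\right) + 19467 = \frac{17913227}{9794} + 19467 = \frac{208573025}{9794}$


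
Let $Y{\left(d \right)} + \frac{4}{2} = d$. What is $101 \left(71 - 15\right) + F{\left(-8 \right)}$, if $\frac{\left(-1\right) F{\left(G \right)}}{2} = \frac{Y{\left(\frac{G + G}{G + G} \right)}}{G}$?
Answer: $\frac{22623}{4} \approx 5655.8$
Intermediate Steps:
$Y{\left(d \right)} = -2 + d$
$F{\left(G \right)} = \frac{2}{G}$ ($F{\left(G \right)} = - 2 \frac{-2 + \frac{G + G}{G + G}}{G} = - 2 \frac{-2 + \frac{2 G}{2 G}}{G} = - 2 \frac{-2 + 2 G \frac{1}{2 G}}{G} = - 2 \frac{-2 + 1}{G} = - 2 \left(- \frac{1}{G}\right) = \frac{2}{G}$)
$101 \left(71 - 15\right) + F{\left(-8 \right)} = 101 \left(71 - 15\right) + \frac{2}{-8} = 101 \left(71 - 15\right) + 2 \left(- \frac{1}{8}\right) = 101 \cdot 56 - \frac{1}{4} = 5656 - \frac{1}{4} = \frac{22623}{4}$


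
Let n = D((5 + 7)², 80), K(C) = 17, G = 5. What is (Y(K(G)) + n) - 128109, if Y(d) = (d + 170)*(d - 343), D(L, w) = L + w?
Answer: -188847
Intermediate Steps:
n = 224 (n = (5 + 7)² + 80 = 12² + 80 = 144 + 80 = 224)
Y(d) = (-343 + d)*(170 + d) (Y(d) = (170 + d)*(-343 + d) = (-343 + d)*(170 + d))
(Y(K(G)) + n) - 128109 = ((-58310 + 17² - 173*17) + 224) - 128109 = ((-58310 + 289 - 2941) + 224) - 128109 = (-60962 + 224) - 128109 = -60738 - 128109 = -188847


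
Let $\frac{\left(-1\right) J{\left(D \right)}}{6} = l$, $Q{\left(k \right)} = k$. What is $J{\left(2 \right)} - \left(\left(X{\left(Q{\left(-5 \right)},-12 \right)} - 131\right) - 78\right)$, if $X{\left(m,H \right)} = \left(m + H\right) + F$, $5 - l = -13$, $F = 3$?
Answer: $115$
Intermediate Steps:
$l = 18$ ($l = 5 - -13 = 5 + 13 = 18$)
$J{\left(D \right)} = -108$ ($J{\left(D \right)} = \left(-6\right) 18 = -108$)
$X{\left(m,H \right)} = 3 + H + m$ ($X{\left(m,H \right)} = \left(m + H\right) + 3 = \left(H + m\right) + 3 = 3 + H + m$)
$J{\left(2 \right)} - \left(\left(X{\left(Q{\left(-5 \right)},-12 \right)} - 131\right) - 78\right) = -108 - \left(\left(\left(3 - 12 - 5\right) - 131\right) - 78\right) = -108 - \left(\left(-14 - 131\right) - 78\right) = -108 - \left(-145 - 78\right) = -108 - -223 = -108 + 223 = 115$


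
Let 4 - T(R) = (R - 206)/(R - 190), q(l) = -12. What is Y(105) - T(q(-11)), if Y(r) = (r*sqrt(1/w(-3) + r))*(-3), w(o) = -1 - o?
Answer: -295/101 - 315*sqrt(422)/2 ≈ -3238.4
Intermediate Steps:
T(R) = 4 - (-206 + R)/(-190 + R) (T(R) = 4 - (R - 206)/(R - 190) = 4 - (-206 + R)/(-190 + R))
Y(r) = -3*r*sqrt(1/2 + r) (Y(r) = (r*sqrt(1/(-1 - 1*(-3)) + r))*(-3) = (r*sqrt(1/(-1 + 3) + r))*(-3) = (r*sqrt(1/2 + r))*(-3) = -3*r*sqrt(1/2 + r))
Y(105) - T(q(-11)) = -3/2*105*sqrt(2 + 4*105) - (-554 + 3*(-12))/(-190 - 12) = -3/2*105*sqrt(2 + 420) - (-554 - 36)/(-202) = -3/2*105*sqrt(422) - (-1)*(-590)/202 = -315*sqrt(422)/2 - 1*295/101 = -315*sqrt(422)/2 - 295/101 = -295/101 - 315*sqrt(422)/2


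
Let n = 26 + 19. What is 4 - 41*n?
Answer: -1841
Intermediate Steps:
n = 45
4 - 41*n = 4 - 41*45 = 4 - 1845 = -1841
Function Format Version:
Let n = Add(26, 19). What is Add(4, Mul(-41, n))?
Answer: -1841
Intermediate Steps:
n = 45
Add(4, Mul(-41, n)) = Add(4, Mul(-41, 45)) = Add(4, -1845) = -1841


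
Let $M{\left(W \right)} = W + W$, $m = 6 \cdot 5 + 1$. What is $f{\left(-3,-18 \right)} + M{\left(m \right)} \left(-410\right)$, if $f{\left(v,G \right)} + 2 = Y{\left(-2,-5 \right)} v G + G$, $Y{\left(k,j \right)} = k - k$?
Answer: $-25440$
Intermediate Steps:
$Y{\left(k,j \right)} = 0$
$f{\left(v,G \right)} = -2 + G$ ($f{\left(v,G \right)} = -2 + \left(0 v G + G\right) = -2 + \left(0 G + G\right) = -2 + \left(0 + G\right) = -2 + G$)
$m = 31$ ($m = 30 + 1 = 31$)
$M{\left(W \right)} = 2 W$
$f{\left(-3,-18 \right)} + M{\left(m \right)} \left(-410\right) = \left(-2 - 18\right) + 2 \cdot 31 \left(-410\right) = -20 + 62 \left(-410\right) = -20 - 25420 = -25440$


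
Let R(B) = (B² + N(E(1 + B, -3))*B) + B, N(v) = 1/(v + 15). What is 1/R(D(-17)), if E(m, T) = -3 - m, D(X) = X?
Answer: 28/7599 ≈ 0.0036847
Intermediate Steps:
N(v) = 1/(15 + v)
R(B) = B + B² + B/(11 - B) (R(B) = (B² + B/(15 + (-3 - (1 + B)))) + B = (B² + B/(15 + (-3 + (-1 - B)))) + B = (B² + B/(15 + (-4 - B))) + B = (B² + B/(11 - B)) + B = B + B² + B/(11 - B))
1/R(D(-17)) = 1/(-17*(-1 + (1 - 17)*(-11 - 17))/(-11 - 17)) = 1/(-17*(-1 - 16*(-28))/(-28)) = 1/(-17*(-1/28)*(-1 + 448)) = 1/(-17*(-1/28)*447) = 1/(7599/28) = 28/7599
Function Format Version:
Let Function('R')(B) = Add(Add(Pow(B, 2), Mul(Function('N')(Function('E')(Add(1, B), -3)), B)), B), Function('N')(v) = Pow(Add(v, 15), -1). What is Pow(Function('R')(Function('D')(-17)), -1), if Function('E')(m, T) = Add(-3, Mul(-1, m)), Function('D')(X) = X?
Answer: Rational(28, 7599) ≈ 0.0036847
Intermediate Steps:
Function('N')(v) = Pow(Add(15, v), -1)
Function('R')(B) = Add(B, Pow(B, 2), Mul(B, Pow(Add(11, Mul(-1, B)), -1))) (Function('R')(B) = Add(Add(Pow(B, 2), Mul(Pow(Add(15, Add(-3, Mul(-1, Add(1, B)))), -1), B)), B) = Add(Add(Pow(B, 2), Mul(Pow(Add(15, Add(-3, Add(-1, Mul(-1, B)))), -1), B)), B) = Add(Add(Pow(B, 2), Mul(Pow(Add(15, Add(-4, Mul(-1, B))), -1), B)), B) = Add(Add(Pow(B, 2), Mul(Pow(Add(11, Mul(-1, B)), -1), B)), B) = Add(Add(Pow(B, 2), Mul(B, Pow(Add(11, Mul(-1, B)), -1))), B) = Add(B, Pow(B, 2), Mul(B, Pow(Add(11, Mul(-1, B)), -1))))
Pow(Function('R')(Function('D')(-17)), -1) = Pow(Mul(-17, Pow(Add(-11, -17), -1), Add(-1, Mul(Add(1, -17), Add(-11, -17)))), -1) = Pow(Mul(-17, Pow(-28, -1), Add(-1, Mul(-16, -28))), -1) = Pow(Mul(-17, Rational(-1, 28), Add(-1, 448)), -1) = Pow(Mul(-17, Rational(-1, 28), 447), -1) = Pow(Rational(7599, 28), -1) = Rational(28, 7599)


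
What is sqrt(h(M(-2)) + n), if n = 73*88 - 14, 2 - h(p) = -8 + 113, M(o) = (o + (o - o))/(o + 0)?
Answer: sqrt(6307) ≈ 79.417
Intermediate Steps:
M(o) = 1 (M(o) = (o + 0)/o = o/o = 1)
h(p) = -103 (h(p) = 2 - (-8 + 113) = 2 - 1*105 = 2 - 105 = -103)
n = 6410 (n = 6424 - 14 = 6410)
sqrt(h(M(-2)) + n) = sqrt(-103 + 6410) = sqrt(6307)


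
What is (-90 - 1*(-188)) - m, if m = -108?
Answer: 206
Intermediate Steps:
(-90 - 1*(-188)) - m = (-90 - 1*(-188)) - 1*(-108) = (-90 + 188) + 108 = 98 + 108 = 206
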